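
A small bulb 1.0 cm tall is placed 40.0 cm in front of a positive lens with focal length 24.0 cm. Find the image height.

1.50 cm

1/d_i = 1/f − 1/d_o = 1/(24.00) − 1/(40.0) = 0.01667, so d_i = 60.00 cm.
m = −d_i/d_o = -1.500.
|h_i| = |m|·h_o = 1.500 × 1.0 = 1.50 cm. The image is real, inverted and enlarged, on the far side of the lens.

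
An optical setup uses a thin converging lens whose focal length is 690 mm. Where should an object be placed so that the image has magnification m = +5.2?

m = −d_i/d_o ⇒ d_i = −m·d_o.
1/f = 1/d_o + 1/d_i = 1/d_o − 1/(m·d_o) = (1 − 1/m)/d_o, so d_o = f(1 − 1/m) = (690.0)(1 − 1/(+5.2)) = 557 mm.

557 mm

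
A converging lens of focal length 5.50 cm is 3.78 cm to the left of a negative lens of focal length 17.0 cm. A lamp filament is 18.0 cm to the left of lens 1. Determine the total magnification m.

m = -0.582

Lens 1: 1/d_i1 = 1/(5.50) − 1/(18.0) = 0.1263, so d_i1 = 7.920 cm; m₁ = −d_i1/d_o1 = -0.4400.
d_o2 = 3.78 − (7.920) = -4.140 cm (virtual object).
f₂ = −17.0 cm (diverging).
Lens 2: 1/d_i2 = 1/(-17.0) − 1/(-4.140) = 0.1827, so d_i2 = 5.473 cm; m₂ = −d_i2/d_o2 = +1.322.
m = m₁·m₂ = (-0.4400)(+1.322) = -0.582.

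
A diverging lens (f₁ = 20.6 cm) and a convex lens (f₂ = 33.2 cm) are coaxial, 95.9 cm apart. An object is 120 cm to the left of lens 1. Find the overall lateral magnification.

f₁ = −20.6 cm (diverging).
Lens 1: 1/d_i1 = 1/(-20.6) − 1/(120) = -0.05688, so d_i1 = -17.58 cm; m₁ = −d_i1/d_o1 = +0.1465.
d_o2 = 95.9 − (-17.58) = 113.5 cm.
Lens 2: 1/d_i2 = 1/(33.2) − 1/(113.5) = 0.02131, so d_i2 = 46.93 cm; m₂ = −d_i2/d_o2 = -0.4134.
m = m₁·m₂ = (+0.1465)(-0.4134) = -0.0606.

m = -0.0606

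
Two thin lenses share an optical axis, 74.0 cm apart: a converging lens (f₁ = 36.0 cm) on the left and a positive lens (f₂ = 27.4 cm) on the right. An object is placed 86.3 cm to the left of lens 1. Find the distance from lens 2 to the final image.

22.1 cm

Lens 1: 1/d_i1 = 1/f₁ − 1/d_o1 = 1/(36.0) − 1/(86.3) = 0.01619, so d_i1 = 61.77 cm.
The intermediate image is 61.77 cm to the right of lens 1, which is 74.0 − (61.77) = 12.23 cm to the left of lens 2, so d_o2 = +12.23 cm.
Lens 2: 1/d_i2 = 1/f₂ − 1/d_o2 = 1/(27.4) − 1/(12.23) = -0.04527, so d_i2 = -22.1 cm.
The final image is virtual, 22.1 cm to the left of lens 2 (overall magnification ≈ -1.3).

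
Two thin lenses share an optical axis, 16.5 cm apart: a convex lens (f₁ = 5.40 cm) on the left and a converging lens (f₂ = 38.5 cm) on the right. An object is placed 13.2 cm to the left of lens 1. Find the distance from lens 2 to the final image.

9.10 cm

Lens 1: 1/d_i1 = 1/f₁ − 1/d_o1 = 1/(5.40) − 1/(13.2) = 0.1094, so d_i1 = 9.138 cm.
The intermediate image is 9.138 cm to the right of lens 1, which is 16.5 − (9.138) = 7.362 cm to the left of lens 2, so d_o2 = +7.362 cm.
Lens 2: 1/d_i2 = 1/f₂ − 1/d_o2 = 1/(38.5) − 1/(7.362) = -0.1099, so d_i2 = -9.10 cm.
The final image is virtual, 9.10 cm to the left of lens 2 (overall magnification ≈ -0.86).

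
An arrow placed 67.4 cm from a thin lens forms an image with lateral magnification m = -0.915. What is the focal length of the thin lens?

m = −d_i/d_o ⇒ d_i = −m·d_o = −(-0.915)·(67.4) = 61.67 cm.
1/f = 1/d_o + 1/d_i = 1/(67.4) + 1/(61.67) = 0.03105, so f = 32.2 cm.
Since f is positive, the thin lens is converging.

f = 32.2 cm (converging)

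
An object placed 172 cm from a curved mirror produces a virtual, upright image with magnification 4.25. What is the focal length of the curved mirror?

m = −d_i/d_o ⇒ d_i = −m·d_o = −(+4.25)·(172) = -731.0 cm.
1/f = 1/d_o + 1/d_i = 1/(172) + 1/(-731.0) = 0.004446, so f = 225 cm.
Since f is positive, the curved mirror is concave.

f = 225 cm (concave)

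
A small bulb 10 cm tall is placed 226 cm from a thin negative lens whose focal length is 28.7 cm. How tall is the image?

1.13 cm

For a negative lens, f = -28.7 cm.
1/d_i = 1/f − 1/d_o = 1/(-28.70) − 1/(226) = -0.03927, so d_i = -25.47 cm.
m = −d_i/d_o = +0.1127.
|h_i| = |m|·h_o = 0.1127 × 10 = 1.13 cm. The image is virtual, upright and reduced, on the same side as the object.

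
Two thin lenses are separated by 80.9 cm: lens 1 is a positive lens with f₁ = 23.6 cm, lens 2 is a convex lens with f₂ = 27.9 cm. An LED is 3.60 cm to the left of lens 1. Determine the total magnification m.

Lens 1: 1/d_i1 = 1/(23.6) − 1/(3.60) = -0.2354, so d_i1 = -4.248 cm; m₁ = −d_i1/d_o1 = +1.180.
d_o2 = 80.9 − (-4.248) = 85.15 cm.
Lens 2: 1/d_i2 = 1/(27.9) − 1/(85.15) = 0.02410, so d_i2 = 41.50 cm; m₂ = −d_i2/d_o2 = -0.4873.
m = m₁·m₂ = (+1.180)(-0.4873) = -0.575.

m = -0.575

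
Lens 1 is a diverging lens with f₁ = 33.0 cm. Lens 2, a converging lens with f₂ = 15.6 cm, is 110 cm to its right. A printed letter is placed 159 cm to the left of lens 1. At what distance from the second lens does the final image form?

Lens 1 is diverging, so f₁ = −33.0 cm.
Lens 1: 1/d_i1 = 1/f₁ − 1/d_o1 = 1/(-33.0) − 1/(159) = -0.03659, so d_i1 = -27.33 cm.
The intermediate image is 27.33 cm to the left of lens 1 (virtual), which is 110 − (-27.33) = 137.3 cm to the left of lens 2, so d_o2 = +137.3 cm.
Lens 2: 1/d_i2 = 1/f₂ − 1/d_o2 = 1/(15.6) − 1/(137.3) = 0.05682, so d_i2 = 17.6 cm.
The final image is real, 17.6 cm to the right of lens 2 (overall magnification ≈ -0.022).

17.6 cm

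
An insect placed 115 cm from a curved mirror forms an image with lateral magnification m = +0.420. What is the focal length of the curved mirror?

f = -83.3 cm (convex)

m = −d_i/d_o ⇒ d_i = −m·d_o = −(+0.420)·(115) = -48.30 cm.
1/f = 1/d_o + 1/d_i = 1/(115) + 1/(-48.30) = -0.01201, so f = -83.3 cm.
Since f is negative, the curved mirror is convex.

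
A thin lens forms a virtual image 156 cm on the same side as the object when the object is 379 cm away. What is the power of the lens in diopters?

P = -0.377 D

Virtual image ⇒ d_i = −156 cm.
1/f = 1/d_o + 1/d_i = 1/(379) + 1/(-156) = -0.003772 cm⁻¹.
f = -265.1 cm = -2.651 m, so P = 1/f = -0.377 D.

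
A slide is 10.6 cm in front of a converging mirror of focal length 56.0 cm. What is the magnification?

1/d_i = 1/f − 1/d_o = 1/(56.00) − 1/(10.6) = -0.07648, so d_i = -13.07 cm.
m = −d_i/d_o = −(-13.07)/(10.6) = +1.23.
The image is virtual, upright and enlarged, behind the mirror.

m = +1.23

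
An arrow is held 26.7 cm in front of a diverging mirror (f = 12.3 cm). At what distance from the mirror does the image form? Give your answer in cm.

8.42 cm

For a diverging mirror, f = -12.3 cm.
Mirror equation: 1/d_i = 1/f − 1/d_o = 1/(-12.30) − 1/(26.7) = -0.08130 − 0.03745 = -0.1188, so d_i = -8.42 cm.
The image is virtual, upright and reduced, behind the mirror.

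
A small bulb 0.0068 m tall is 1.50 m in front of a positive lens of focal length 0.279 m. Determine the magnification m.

1/d_i = 1/f − 1/d_o = 1/(0.2790) − 1/(1.50) = 2.918, so d_i = 0.3428 m.
m = −d_i/d_o = −(0.3428)/(1.50) = -0.229.
The image is real, inverted and reduced, on the far side of the lens.

m = -0.229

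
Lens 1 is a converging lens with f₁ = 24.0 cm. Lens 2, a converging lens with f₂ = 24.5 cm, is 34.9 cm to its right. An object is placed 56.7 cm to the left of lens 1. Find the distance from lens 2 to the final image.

Lens 1: 1/d_i1 = 1/f₁ − 1/d_o1 = 1/(24.0) − 1/(56.7) = 0.02403, so d_i1 = 41.61 cm.
The intermediate image is 41.61 cm to the right of lens 1, which lies 6.710 cm to the right of lens 2 — a virtual object — so d_o2 = −6.710 cm.
Lens 2: 1/d_i2 = 1/f₂ − 1/d_o2 = 1/(24.5) − 1/(-6.710) = 0.1898, so d_i2 = 5.27 cm.
The final image is real, 5.27 cm to the right of lens 2 (overall magnification ≈ -0.58).

5.27 cm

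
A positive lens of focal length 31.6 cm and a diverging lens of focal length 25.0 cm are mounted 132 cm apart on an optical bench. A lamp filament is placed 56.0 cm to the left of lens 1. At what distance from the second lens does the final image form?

Lens 1: 1/d_i1 = 1/f₁ − 1/d_o1 = 1/(31.6) − 1/(56.0) = 0.01379, so d_i1 = 72.52 cm.
The intermediate image is 72.52 cm to the right of lens 1, which is 132 − (72.52) = 59.48 cm to the left of lens 2, so d_o2 = +59.48 cm.
Lens 2 is diverging, so f₂ = −25.0 cm.
Lens 2: 1/d_i2 = 1/f₂ − 1/d_o2 = 1/(-25.0) − 1/(59.48) = -0.05681, so d_i2 = -17.6 cm.
The final image is virtual, 17.6 cm to the left of lens 2 (overall magnification ≈ -0.38).

17.6 cm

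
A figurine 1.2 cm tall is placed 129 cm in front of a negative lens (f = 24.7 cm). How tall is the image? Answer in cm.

For a negative lens, f = -24.7 cm.
1/d_i = 1/f − 1/d_o = 1/(-24.70) − 1/(129) = -0.04824, so d_i = -20.73 cm.
m = −d_i/d_o = +0.1607.
|h_i| = |m|·h_o = 0.1607 × 1.2 = 0.193 cm. The image is virtual, upright and reduced, on the same side as the object.

0.193 cm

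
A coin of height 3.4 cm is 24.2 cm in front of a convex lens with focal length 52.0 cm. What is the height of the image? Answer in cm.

1/d_i = 1/f − 1/d_o = 1/(52.00) − 1/(24.2) = -0.02209, so d_i = -45.27 cm.
m = −d_i/d_o = +1.871.
|h_i| = |m|·h_o = 1.871 × 3.4 = 6.36 cm. The image is virtual, upright and enlarged, on the same side as the object.

6.36 cm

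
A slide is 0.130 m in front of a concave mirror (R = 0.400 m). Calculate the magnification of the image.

f = R/2 = 0.400/2 = 0.2000 m.
1/d_i = 1/f − 1/d_o = 1/(0.2000) − 1/(0.130) = -2.692, so d_i = -0.3714 m.
m = −d_i/d_o = −(-0.3714)/(0.130) = +2.86.
The image is virtual, upright and enlarged, behind the mirror.

m = +2.86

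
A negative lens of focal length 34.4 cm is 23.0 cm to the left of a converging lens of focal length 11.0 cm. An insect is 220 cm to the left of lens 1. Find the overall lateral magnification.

f₁ = −34.4 cm (diverging).
Lens 1: 1/d_i1 = 1/(-34.4) − 1/(220) = -0.03362, so d_i1 = -29.75 cm; m₁ = −d_i1/d_o1 = +0.1352.
d_o2 = 23.0 − (-29.75) = 52.75 cm.
Lens 2: 1/d_i2 = 1/(11.0) − 1/(52.75) = 0.07195, so d_i2 = 13.90 cm; m₂ = −d_i2/d_o2 = -0.2635.
m = m₁·m₂ = (+0.1352)(-0.2635) = -0.0356.

m = -0.0356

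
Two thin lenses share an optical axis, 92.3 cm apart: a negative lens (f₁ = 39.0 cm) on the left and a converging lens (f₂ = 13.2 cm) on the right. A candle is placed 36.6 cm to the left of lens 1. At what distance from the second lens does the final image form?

15.0 cm

Lens 1 is diverging, so f₁ = −39.0 cm.
Lens 1: 1/d_i1 = 1/f₁ − 1/d_o1 = 1/(-39.0) − 1/(36.6) = -0.05296, so d_i1 = -18.88 cm.
The intermediate image is 18.88 cm to the left of lens 1 (virtual), which is 92.3 − (-18.88) = 111.2 cm to the left of lens 2, so d_o2 = +111.2 cm.
Lens 2: 1/d_i2 = 1/f₂ − 1/d_o2 = 1/(13.2) − 1/(111.2) = 0.06676, so d_i2 = 15.0 cm.
The final image is real, 15.0 cm to the right of lens 2 (overall magnification ≈ -0.069).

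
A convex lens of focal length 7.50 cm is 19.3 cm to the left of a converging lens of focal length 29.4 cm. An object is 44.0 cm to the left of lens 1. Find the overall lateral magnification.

Lens 1: 1/d_i1 = 1/(7.50) − 1/(44.0) = 0.1106, so d_i1 = 9.041 cm; m₁ = −d_i1/d_o1 = -0.2055.
d_o2 = 19.3 − (9.041) = 10.26 cm.
Lens 2: 1/d_i2 = 1/(29.4) − 1/(10.26) = -0.06345, so d_i2 = -15.76 cm; m₂ = −d_i2/d_o2 = +1.536.
m = m₁·m₂ = (-0.2055)(+1.536) = -0.316.

m = -0.316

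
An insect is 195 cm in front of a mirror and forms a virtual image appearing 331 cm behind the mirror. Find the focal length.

f = 475 cm (concave)

Virtual image ⇒ d_i = −331 cm.
1/f = 1/d_o + 1/d_i = 1/(195) + 1/(-331) = 0.002107, so f = 475 cm.
Since f is positive, the mirror is concave.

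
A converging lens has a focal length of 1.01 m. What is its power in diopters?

P = 1/f = 1/(1.01 m) = +0.990 D.

P = +0.990 D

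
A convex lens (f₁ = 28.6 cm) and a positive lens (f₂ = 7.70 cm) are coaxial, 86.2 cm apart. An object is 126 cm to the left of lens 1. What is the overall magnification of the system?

Lens 1: 1/d_i1 = 1/(28.6) − 1/(126) = 0.02703, so d_i1 = 37.00 cm; m₁ = −d_i1/d_o1 = -0.2937.
d_o2 = 86.2 − (37.00) = 49.20 cm.
Lens 2: 1/d_i2 = 1/(7.70) − 1/(49.20) = 0.1095, so d_i2 = 9.129 cm; m₂ = −d_i2/d_o2 = -0.1855.
m = m₁·m₂ = (-0.2937)(-0.1855) = +0.0545.

m = +0.0545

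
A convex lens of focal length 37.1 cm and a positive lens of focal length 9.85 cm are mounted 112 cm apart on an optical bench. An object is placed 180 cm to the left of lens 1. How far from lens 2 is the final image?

11.6 cm

Lens 1: 1/d_i1 = 1/f₁ − 1/d_o1 = 1/(37.1) − 1/(180) = 0.02140, so d_i1 = 46.73 cm.
The intermediate image is 46.73 cm to the right of lens 1, which is 112 − (46.73) = 65.27 cm to the left of lens 2, so d_o2 = +65.27 cm.
Lens 2: 1/d_i2 = 1/f₂ − 1/d_o2 = 1/(9.85) − 1/(65.27) = 0.08620, so d_i2 = 11.6 cm.
The final image is real, 11.6 cm to the right of lens 2 (overall magnification ≈ 0.046).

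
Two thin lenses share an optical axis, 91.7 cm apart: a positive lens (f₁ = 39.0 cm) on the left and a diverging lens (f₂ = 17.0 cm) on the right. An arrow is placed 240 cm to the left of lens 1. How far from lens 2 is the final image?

12.3 cm

Lens 1: 1/d_i1 = 1/f₁ − 1/d_o1 = 1/(39.0) − 1/(240) = 0.02147, so d_i1 = 46.57 cm.
The intermediate image is 46.57 cm to the right of lens 1, which is 91.7 − (46.57) = 45.13 cm to the left of lens 2, so d_o2 = +45.13 cm.
Lens 2 is diverging, so f₂ = −17.0 cm.
Lens 2: 1/d_i2 = 1/f₂ − 1/d_o2 = 1/(-17.0) − 1/(45.13) = -0.08098, so d_i2 = -12.3 cm.
The final image is virtual, 12.3 cm to the left of lens 2 (overall magnification ≈ -0.053).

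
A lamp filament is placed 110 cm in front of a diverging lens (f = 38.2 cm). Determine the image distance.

28.4 cm

For a diverging lens, f = -38.2 cm.
Thin-lens equation: 1/v = 1/f − 1/u = 1/(-38.20) − 1/(110) = -0.02618 − 0.009091 = -0.03527, so v = -28.4 cm.
The image is virtual, upright and reduced, on the same side as the object.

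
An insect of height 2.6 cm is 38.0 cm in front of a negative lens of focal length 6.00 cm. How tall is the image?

For a negative lens, f = -6.00 cm.
1/d_i = 1/f − 1/d_o = 1/(-6.000) − 1/(38.0) = -0.1930, so d_i = -5.182 cm.
m = −d_i/d_o = +0.1364.
|h_i| = |m|·h_o = 0.1364 × 2.6 = 0.355 cm. The image is virtual, upright and reduced, on the same side as the object.

0.355 cm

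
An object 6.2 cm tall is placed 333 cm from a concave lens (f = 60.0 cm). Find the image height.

0.947 cm

For a concave lens, f = -60.0 cm.
1/d_i = 1/f − 1/d_o = 1/(-60.00) − 1/(333) = -0.01967, so d_i = -50.84 cm.
m = −d_i/d_o = +0.1527.
|h_i| = |m|·h_o = 0.1527 × 6.2 = 0.947 cm. The image is virtual, upright and reduced, on the same side as the object.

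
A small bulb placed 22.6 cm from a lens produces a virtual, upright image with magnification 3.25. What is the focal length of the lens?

m = −d_i/d_o ⇒ d_i = −m·d_o = −(+3.25)·(22.6) = -73.45 cm.
1/f = 1/d_o + 1/d_i = 1/(22.6) + 1/(-73.45) = 0.03063, so f = 32.6 cm.
Since f is positive, the lens is converging.

f = 32.6 cm (converging)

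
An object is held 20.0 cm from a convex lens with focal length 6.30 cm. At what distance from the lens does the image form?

Thin-lens equation: 1/d_i = 1/f − 1/d_o = 1/(6.300) − 1/(20.0) = 0.1587 − 0.05000 = 0.1087, so d_i = 9.20 cm.
The image is real, inverted and reduced, on the far side of the lens.

9.20 cm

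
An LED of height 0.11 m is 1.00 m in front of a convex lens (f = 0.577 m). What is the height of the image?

0.150 m

1/d_i = 1/f − 1/d_o = 1/(0.5770) − 1/(1.00) = 0.7331, so d_i = 1.364 m.
m = −d_i/d_o = -1.364.
|h_i| = |m|·h_o = 1.364 × 0.11 = 0.150 m. The image is real, inverted and enlarged, on the far side of the lens.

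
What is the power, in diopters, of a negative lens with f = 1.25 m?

P = -0.800 D

For a negative lens, f = −1.25 m.
P = 1/f = 1/(-1.25 m) = -0.800 D.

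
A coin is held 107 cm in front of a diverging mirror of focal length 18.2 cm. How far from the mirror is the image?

For a diverging mirror, f = -18.2 cm.
Mirror equation: 1/d_i = 1/f − 1/d_o = 1/(-18.20) − 1/(107) = -0.05495 − 0.009346 = -0.06429, so d_i = -15.6 cm.
The image is virtual, upright and reduced, behind the mirror.

15.6 cm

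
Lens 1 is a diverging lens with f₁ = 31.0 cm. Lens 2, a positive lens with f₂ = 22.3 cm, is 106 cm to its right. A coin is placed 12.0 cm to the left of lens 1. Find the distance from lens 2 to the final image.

27.7 cm

Lens 1 is diverging, so f₁ = −31.0 cm.
Lens 1: 1/d_i1 = 1/f₁ − 1/d_o1 = 1/(-31.0) − 1/(12.0) = -0.1156, so d_i1 = -8.651 cm.
The intermediate image is 8.651 cm to the left of lens 1 (virtual), which is 106 − (-8.651) = 114.7 cm to the left of lens 2, so d_o2 = +114.7 cm.
Lens 2: 1/d_i2 = 1/f₂ − 1/d_o2 = 1/(22.3) − 1/(114.7) = 0.03612, so d_i2 = 27.7 cm.
The final image is real, 27.7 cm to the right of lens 2 (overall magnification ≈ -0.17).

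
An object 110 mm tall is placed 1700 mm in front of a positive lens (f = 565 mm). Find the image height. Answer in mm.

54.8 mm

1/d_i = 1/f − 1/d_o = 1/(565.0) − 1/(1700) = 0.001182, so d_i = 846.3 mm.
m = −d_i/d_o = -0.4978.
|h_i| = |m|·h_o = 0.4978 × 110 = 54.8 mm. The image is real, inverted and reduced, on the far side of the lens.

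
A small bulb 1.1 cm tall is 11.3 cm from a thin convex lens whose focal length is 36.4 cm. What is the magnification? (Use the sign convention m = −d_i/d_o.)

1/d_i = 1/f − 1/d_o = 1/(36.40) − 1/(11.3) = -0.06102, so d_i = -16.39 cm.
m = −d_i/d_o = −(-16.39)/(11.3) = +1.45.
The image is virtual, upright and enlarged, on the same side as the object.

m = +1.45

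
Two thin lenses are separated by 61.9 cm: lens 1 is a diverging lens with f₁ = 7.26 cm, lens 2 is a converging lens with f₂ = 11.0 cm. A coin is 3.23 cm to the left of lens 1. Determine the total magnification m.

f₁ = −7.26 cm (diverging).
Lens 1: 1/d_i1 = 1/(-7.26) − 1/(3.23) = -0.4473, so d_i1 = -2.235 cm; m₁ = −d_i1/d_o1 = +0.6920.
d_o2 = 61.9 − (-2.235) = 64.14 cm.
Lens 2: 1/d_i2 = 1/(11.0) − 1/(64.14) = 0.07532, so d_i2 = 13.28 cm; m₂ = −d_i2/d_o2 = -0.2070.
m = m₁·m₂ = (+0.6920)(-0.2070) = -0.143.

m = -0.143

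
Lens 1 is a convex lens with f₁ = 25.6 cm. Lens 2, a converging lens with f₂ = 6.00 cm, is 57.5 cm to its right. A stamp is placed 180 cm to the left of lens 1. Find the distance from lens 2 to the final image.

Lens 1: 1/d_i1 = 1/f₁ − 1/d_o1 = 1/(25.6) − 1/(180) = 0.03351, so d_i1 = 29.84 cm.
The intermediate image is 29.84 cm to the right of lens 1, which is 57.5 − (29.84) = 27.66 cm to the left of lens 2, so d_o2 = +27.66 cm.
Lens 2: 1/d_i2 = 1/f₂ − 1/d_o2 = 1/(6.00) − 1/(27.66) = 0.1305, so d_i2 = 7.66 cm.
The final image is real, 7.66 cm to the right of lens 2 (overall magnification ≈ 0.046).

7.66 cm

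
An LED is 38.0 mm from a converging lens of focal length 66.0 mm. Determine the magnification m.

1/d_i = 1/f − 1/d_o = 1/(66.00) − 1/(38.0) = -0.01116, so d_i = -89.57 mm.
m = −d_i/d_o = −(-89.57)/(38.0) = +2.36.
The image is virtual, upright and enlarged, on the same side as the object.

m = +2.36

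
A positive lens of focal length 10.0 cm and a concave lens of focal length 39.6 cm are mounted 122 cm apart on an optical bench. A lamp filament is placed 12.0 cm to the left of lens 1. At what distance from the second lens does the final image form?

Lens 1: 1/d_i1 = 1/f₁ − 1/d_o1 = 1/(10.0) − 1/(12.0) = 0.01667, so d_i1 = 60.00 cm.
The intermediate image is 60.00 cm to the right of lens 1, which is 122 − (60.00) = 62.00 cm to the left of lens 2, so d_o2 = +62.00 cm.
Lens 2 is diverging, so f₂ = −39.6 cm.
Lens 2: 1/d_i2 = 1/f₂ − 1/d_o2 = 1/(-39.6) − 1/(62.00) = -0.04138, so d_i2 = -24.2 cm.
The final image is virtual, 24.2 cm to the left of lens 2 (overall magnification ≈ -1.9).

24.2 cm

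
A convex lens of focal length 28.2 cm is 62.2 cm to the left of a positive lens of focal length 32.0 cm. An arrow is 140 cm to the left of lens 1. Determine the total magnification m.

m = -1.58

Lens 1: 1/d_i1 = 1/(28.2) − 1/(140) = 0.02832, so d_i1 = 35.31 cm; m₁ = −d_i1/d_o1 = -0.2522.
d_o2 = 62.2 − (35.31) = 26.89 cm.
Lens 2: 1/d_i2 = 1/(32.0) − 1/(26.89) = -0.005939, so d_i2 = -168.4 cm; m₂ = −d_i2/d_o2 = +6.262.
m = m₁·m₂ = (-0.2522)(+6.262) = -1.58.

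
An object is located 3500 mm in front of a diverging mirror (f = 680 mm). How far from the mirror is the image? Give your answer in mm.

569 mm

For a diverging mirror, f = -680 mm.
Mirror equation: 1/v = 1/f − 1/u = 1/(-680.0) − 1/(3500) = -0.001471 − 0.0002857 = -0.001756, so v = -569 mm.
The image is virtual, upright and reduced, behind the mirror.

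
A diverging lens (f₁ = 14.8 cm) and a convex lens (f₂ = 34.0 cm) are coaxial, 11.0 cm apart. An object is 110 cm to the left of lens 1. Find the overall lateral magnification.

m = +0.405

f₁ = −14.8 cm (diverging).
Lens 1: 1/d_i1 = 1/(-14.8) − 1/(110) = -0.07666, so d_i1 = -13.04 cm; m₁ = −d_i1/d_o1 = +0.1185.
d_o2 = 11.0 − (-13.04) = 24.04 cm.
Lens 2: 1/d_i2 = 1/(34.0) − 1/(24.04) = -0.01219, so d_i2 = -82.06 cm; m₂ = −d_i2/d_o2 = +3.414.
m = m₁·m₂ = (+0.1185)(+3.414) = +0.405.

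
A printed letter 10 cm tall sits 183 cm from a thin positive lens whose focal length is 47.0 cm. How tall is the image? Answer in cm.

1/d_i = 1/f − 1/d_o = 1/(47.00) − 1/(183) = 0.01581, so d_i = 63.24 cm.
m = −d_i/d_o = -0.3456.
|h_i| = |m|·h_o = 0.3456 × 10 = 3.46 cm. The image is real, inverted and reduced, on the far side of the lens.

3.46 cm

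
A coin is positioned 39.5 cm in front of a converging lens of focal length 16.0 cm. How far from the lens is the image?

26.9 cm

Lens equation: 1/v = 1/f − 1/u = 1/(16.00) − 1/(39.5) = 0.06250 − 0.02532 = 0.03718, so v = 26.9 cm.
The image is real, inverted and reduced, on the far side of the lens.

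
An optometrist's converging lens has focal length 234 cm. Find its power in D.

f = 234 cm = 2.34 m.
P = 1/f = 1/(2.34 m) = +0.427 D.

P = +0.427 D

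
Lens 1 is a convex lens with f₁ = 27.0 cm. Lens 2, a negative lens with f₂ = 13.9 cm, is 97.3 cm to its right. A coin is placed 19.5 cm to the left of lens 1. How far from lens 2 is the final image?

12.8 cm

Lens 1: 1/d_i1 = 1/f₁ − 1/d_o1 = 1/(27.0) − 1/(19.5) = -0.01425, so d_i1 = -70.20 cm.
The intermediate image is 70.20 cm to the left of lens 1 (virtual), which is 97.3 − (-70.20) = 167.5 cm to the left of lens 2, so d_o2 = +167.5 cm.
Lens 2 is diverging, so f₂ = −13.9 cm.
Lens 2: 1/d_i2 = 1/f₂ − 1/d_o2 = 1/(-13.9) − 1/(167.5) = -0.07791, so d_i2 = -12.8 cm.
The final image is virtual, 12.8 cm to the left of lens 2 (overall magnification ≈ 0.28).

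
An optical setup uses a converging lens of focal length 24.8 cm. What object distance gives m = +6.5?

21.0 cm

m = −d_i/d_o ⇒ d_i = −m·d_o.
1/f = 1/d_o + 1/d_i = 1/d_o − 1/(m·d_o) = (1 − 1/m)/d_o, so d_o = f(1 − 1/m) = (24.80)(1 − 1/(+6.5)) = 21.0 cm.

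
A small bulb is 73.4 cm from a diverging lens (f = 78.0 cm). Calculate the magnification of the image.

m = +0.515

For a diverging lens, f = -78.0 cm.
1/d_i = 1/f − 1/d_o = 1/(-78.00) − 1/(73.4) = -0.02644, so d_i = -37.82 cm.
m = −d_i/d_o = −(-37.82)/(73.4) = +0.515.
The image is virtual, upright and reduced, on the same side as the object.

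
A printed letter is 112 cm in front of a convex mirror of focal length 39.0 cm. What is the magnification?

For a convex mirror, f = -39.0 cm.
1/d_i = 1/f − 1/d_o = 1/(-39.00) − 1/(112) = -0.03457, so d_i = -28.93 cm.
m = −d_i/d_o = −(-28.93)/(112) = +0.258.
The image is virtual, upright and reduced, behind the mirror.

m = +0.258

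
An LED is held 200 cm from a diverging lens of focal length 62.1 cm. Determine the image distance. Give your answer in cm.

47.4 cm

For a diverging lens, f = -62.1 cm.
Lens equation: 1/d_i = 1/f − 1/d_o = 1/(-62.10) − 1/(200) = -0.01610 − 0.005000 = -0.02110, so d_i = -47.4 cm.
The image is virtual, upright and reduced, on the same side as the object.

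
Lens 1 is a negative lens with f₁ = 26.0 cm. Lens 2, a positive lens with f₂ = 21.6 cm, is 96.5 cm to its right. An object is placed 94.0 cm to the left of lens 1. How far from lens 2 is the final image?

26.5 cm

Lens 1 is diverging, so f₁ = −26.0 cm.
Lens 1: 1/d_i1 = 1/f₁ − 1/d_o1 = 1/(-26.0) − 1/(94.0) = -0.04910, so d_i1 = -20.37 cm.
The intermediate image is 20.37 cm to the left of lens 1 (virtual), which is 96.5 − (-20.37) = 116.9 cm to the left of lens 2, so d_o2 = +116.9 cm.
Lens 2: 1/d_i2 = 1/f₂ − 1/d_o2 = 1/(21.6) − 1/(116.9) = 0.03774, so d_i2 = 26.5 cm.
The final image is real, 26.5 cm to the right of lens 2 (overall magnification ≈ -0.049).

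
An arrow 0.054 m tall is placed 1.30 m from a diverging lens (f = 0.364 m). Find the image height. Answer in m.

0.0118 m

For a diverging lens, f = -0.364 m.
1/d_i = 1/f − 1/d_o = 1/(-0.3640) − 1/(1.30) = -3.516, so d_i = -0.2844 m.
m = −d_i/d_o = +0.2188.
|h_i| = |m|·h_o = 0.2188 × 0.054 = 0.0118 m. The image is virtual, upright and reduced, on the same side as the object.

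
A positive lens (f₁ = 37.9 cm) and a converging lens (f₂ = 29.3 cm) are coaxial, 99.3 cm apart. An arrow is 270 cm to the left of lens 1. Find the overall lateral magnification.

m = +0.185

Lens 1: 1/d_i1 = 1/(37.9) − 1/(270) = 0.02268, so d_i1 = 44.09 cm; m₁ = −d_i1/d_o1 = -0.1633.
d_o2 = 99.3 − (44.09) = 55.21 cm.
Lens 2: 1/d_i2 = 1/(29.3) − 1/(55.21) = 0.01602, so d_i2 = 62.43 cm; m₂ = −d_i2/d_o2 = -1.131.
m = m₁·m₂ = (-0.1633)(-1.131) = +0.185.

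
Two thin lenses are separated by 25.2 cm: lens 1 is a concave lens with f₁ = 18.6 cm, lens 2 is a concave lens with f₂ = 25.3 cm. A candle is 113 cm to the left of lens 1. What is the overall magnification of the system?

m = +0.0538

f₁ = −18.6 cm (diverging).
Lens 1: 1/d_i1 = 1/(-18.6) − 1/(113) = -0.06261, so d_i1 = -15.97 cm; m₁ = −d_i1/d_o1 = +0.1413.
d_o2 = 25.2 − (-15.97) = 41.17 cm.
f₂ = −25.3 cm (diverging).
Lens 2: 1/d_i2 = 1/(-25.3) − 1/(41.17) = -0.06382, so d_i2 = -15.67 cm; m₂ = −d_i2/d_o2 = +0.3806.
m = m₁·m₂ = (+0.1413)(+0.3806) = +0.0538.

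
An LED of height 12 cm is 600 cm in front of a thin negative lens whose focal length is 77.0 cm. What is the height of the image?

1.36 cm

For a negative lens, f = -77.0 cm.
1/d_i = 1/f − 1/d_o = 1/(-77.00) − 1/(600) = -0.01465, so d_i = -68.24 cm.
m = −d_i/d_o = +0.1137.
|h_i| = |m|·h_o = 0.1137 × 12 = 1.36 cm. The image is virtual, upright and reduced, on the same side as the object.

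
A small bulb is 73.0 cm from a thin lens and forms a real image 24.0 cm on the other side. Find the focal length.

f = 18.1 cm (converging)

Real image ⇒ d_i = +24.0 cm.
1/f = 1/d_o + 1/d_i = 1/(73.0) + 1/(24.0) = 0.05537, so f = 18.1 cm.
Since f is positive, the thin lens is converging.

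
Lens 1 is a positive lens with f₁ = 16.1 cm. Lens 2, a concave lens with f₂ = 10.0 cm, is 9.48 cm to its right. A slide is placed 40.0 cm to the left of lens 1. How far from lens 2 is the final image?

23.4 cm

Lens 1: 1/d_i1 = 1/f₁ − 1/d_o1 = 1/(16.1) − 1/(40.0) = 0.03711, so d_i1 = 26.95 cm.
The intermediate image is 26.95 cm to the right of lens 1, which lies 17.47 cm to the right of lens 2 — a virtual object — so d_o2 = −17.47 cm.
Lens 2 is diverging, so f₂ = −10.0 cm.
Lens 2: 1/d_i2 = 1/f₂ − 1/d_o2 = 1/(-10.0) − 1/(-17.47) = -0.04276, so d_i2 = -23.4 cm.
The final image is virtual, 23.4 cm to the left of lens 2 (overall magnification ≈ 0.90).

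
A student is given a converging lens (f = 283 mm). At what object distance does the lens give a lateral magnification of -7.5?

m = −d_i/d_o ⇒ d_i = −m·d_o.
1/f = 1/d_o + 1/d_i = 1/d_o − 1/(m·d_o) = (1 − 1/m)/d_o, so d_o = f(1 − 1/m) = (283.0)(1 − 1/(-7.5)) = 321 mm.

321 mm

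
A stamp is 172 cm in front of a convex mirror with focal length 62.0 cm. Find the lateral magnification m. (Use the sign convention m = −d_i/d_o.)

m = +0.265

For a convex mirror, f = -62.0 cm.
1/d_i = 1/f − 1/d_o = 1/(-62.00) − 1/(172) = -0.02194, so d_i = -45.57 cm.
m = −d_i/d_o = −(-45.57)/(172) = +0.265.
The image is virtual, upright and reduced, behind the mirror.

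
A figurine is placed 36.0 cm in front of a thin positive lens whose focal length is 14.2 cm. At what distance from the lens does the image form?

23.4 cm

Lens equation: 1/v = 1/f − 1/u = 1/(14.20) − 1/(36.0) = 0.07042 − 0.02778 = 0.04264, so v = 23.4 cm.
The image is real, inverted and reduced, on the far side of the lens.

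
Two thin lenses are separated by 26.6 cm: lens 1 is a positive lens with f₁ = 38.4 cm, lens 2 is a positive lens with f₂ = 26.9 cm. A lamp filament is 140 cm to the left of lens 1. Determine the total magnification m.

m = -0.191

Lens 1: 1/d_i1 = 1/(38.4) − 1/(140) = 0.01890, so d_i1 = 52.91 cm; m₁ = −d_i1/d_o1 = -0.3779.
d_o2 = 26.6 − (52.91) = -26.31 cm (virtual object).
Lens 2: 1/d_i2 = 1/(26.9) − 1/(-26.31) = 0.07518, so d_i2 = 13.30 cm; m₂ = −d_i2/d_o2 = +0.5055.
m = m₁·m₂ = (-0.3779)(+0.5055) = -0.191.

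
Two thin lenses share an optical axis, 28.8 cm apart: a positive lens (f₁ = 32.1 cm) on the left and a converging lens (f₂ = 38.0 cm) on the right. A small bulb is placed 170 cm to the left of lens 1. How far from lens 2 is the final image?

Lens 1: 1/d_i1 = 1/f₁ − 1/d_o1 = 1/(32.1) − 1/(170) = 0.02527, so d_i1 = 39.57 cm.
The intermediate image is 39.57 cm to the right of lens 1, which lies 10.77 cm to the right of lens 2 — a virtual object — so d_o2 = −10.77 cm.
Lens 2: 1/d_i2 = 1/f₂ − 1/d_o2 = 1/(38.0) − 1/(-10.77) = 0.1192, so d_i2 = 8.39 cm.
The final image is real, 8.39 cm to the right of lens 2 (overall magnification ≈ -0.18).

8.39 cm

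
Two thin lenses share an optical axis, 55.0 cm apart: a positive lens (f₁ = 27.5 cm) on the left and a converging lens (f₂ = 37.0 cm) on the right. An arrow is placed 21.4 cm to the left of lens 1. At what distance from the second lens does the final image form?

Lens 1: 1/d_i1 = 1/f₁ − 1/d_o1 = 1/(27.5) − 1/(21.4) = -0.01037, so d_i1 = -96.48 cm.
The intermediate image is 96.48 cm to the left of lens 1 (virtual), which is 55.0 − (-96.48) = 151.5 cm to the left of lens 2, so d_o2 = +151.5 cm.
Lens 2: 1/d_i2 = 1/f₂ − 1/d_o2 = 1/(37.0) − 1/(151.5) = 0.02043, so d_i2 = 49.0 cm.
The final image is real, 49.0 cm to the right of lens 2 (overall magnification ≈ -1.5).

49.0 cm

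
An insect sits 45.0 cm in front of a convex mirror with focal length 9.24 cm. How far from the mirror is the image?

7.67 cm

For a convex mirror, f = -9.24 cm.
Mirror equation: 1/q = 1/f − 1/p = 1/(-9.240) − 1/(45.0) = -0.1082 − 0.02222 = -0.1304, so q = -7.67 cm.
The image is virtual, upright and reduced, behind the mirror.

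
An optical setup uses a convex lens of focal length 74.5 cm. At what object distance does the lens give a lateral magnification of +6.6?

63.2 cm

m = −d_i/d_o ⇒ d_i = −m·d_o.
1/f = 1/d_o + 1/d_i = 1/d_o − 1/(m·d_o) = (1 − 1/m)/d_o, so d_o = f(1 − 1/m) = (74.50)(1 − 1/(+6.6)) = 63.2 cm.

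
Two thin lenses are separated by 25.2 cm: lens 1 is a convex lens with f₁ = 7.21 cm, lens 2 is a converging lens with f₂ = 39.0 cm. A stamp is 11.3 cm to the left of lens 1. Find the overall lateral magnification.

Lens 1: 1/d_i1 = 1/(7.21) − 1/(11.3) = 0.05020, so d_i1 = 19.92 cm; m₁ = −d_i1/d_o1 = -1.763.
d_o2 = 25.2 − (19.92) = 5.280 cm.
Lens 2: 1/d_i2 = 1/(39.0) − 1/(5.280) = -0.1638, so d_i2 = -6.107 cm; m₂ = −d_i2/d_o2 = +1.157.
m = m₁·m₂ = (-1.763)(+1.157) = -2.04.

m = -2.04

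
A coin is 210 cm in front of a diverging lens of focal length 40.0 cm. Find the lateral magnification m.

m = +0.160

For a diverging lens, f = -40.0 cm.
1/d_i = 1/f − 1/d_o = 1/(-40.00) − 1/(210) = -0.02976, so d_i = -33.60 cm.
m = −d_i/d_o = −(-33.60)/(210) = +0.160.
The image is virtual, upright and reduced, on the same side as the object.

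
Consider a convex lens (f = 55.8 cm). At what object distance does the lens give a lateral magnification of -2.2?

m = −d_i/d_o ⇒ d_i = −m·d_o.
1/f = 1/d_o + 1/d_i = 1/d_o − 1/(m·d_o) = (1 − 1/m)/d_o, so d_o = f(1 − 1/m) = (55.80)(1 − 1/(-2.2)) = 81.2 cm.

81.2 cm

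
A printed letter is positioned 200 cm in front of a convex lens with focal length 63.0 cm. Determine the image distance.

92.0 cm

Lens equation: 1/s_i = 1/f − 1/s_o = 1/(63.00) − 1/(200) = 0.01587 − 0.005000 = 0.01087, so s_i = 92.0 cm.
The image is real, inverted and reduced, on the far side of the lens.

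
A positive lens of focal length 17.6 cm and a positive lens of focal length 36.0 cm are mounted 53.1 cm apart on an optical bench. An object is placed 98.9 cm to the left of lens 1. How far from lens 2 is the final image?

265 cm

Lens 1: 1/d_i1 = 1/f₁ − 1/d_o1 = 1/(17.6) − 1/(98.9) = 0.04671, so d_i1 = 21.41 cm.
The intermediate image is 21.41 cm to the right of lens 1, which is 53.1 − (21.41) = 31.69 cm to the left of lens 2, so d_o2 = +31.69 cm.
Lens 2: 1/d_i2 = 1/f₂ − 1/d_o2 = 1/(36.0) − 1/(31.69) = -0.003778, so d_i2 = -265 cm.
The final image is virtual, 265 cm to the left of lens 2 (overall magnification ≈ -1.8).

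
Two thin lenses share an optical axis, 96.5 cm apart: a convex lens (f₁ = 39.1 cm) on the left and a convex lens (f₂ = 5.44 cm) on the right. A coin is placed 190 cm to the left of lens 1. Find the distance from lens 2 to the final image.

Lens 1: 1/d_i1 = 1/f₁ − 1/d_o1 = 1/(39.1) − 1/(190) = 0.02031, so d_i1 = 49.23 cm.
The intermediate image is 49.23 cm to the right of lens 1, which is 96.5 − (49.23) = 47.27 cm to the left of lens 2, so d_o2 = +47.27 cm.
Lens 2: 1/d_i2 = 1/f₂ − 1/d_o2 = 1/(5.44) − 1/(47.27) = 0.1627, so d_i2 = 6.15 cm.
The final image is real, 6.15 cm to the right of lens 2 (overall magnification ≈ 0.034).

6.15 cm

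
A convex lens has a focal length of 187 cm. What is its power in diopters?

f = 187 cm = 1.87 m.
P = 1/f = 1/(1.87 m) = +0.535 D.

P = +0.535 D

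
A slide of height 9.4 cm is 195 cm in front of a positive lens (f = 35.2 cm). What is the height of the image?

2.07 cm

1/d_i = 1/f − 1/d_o = 1/(35.20) − 1/(195) = 0.02328, so d_i = 42.95 cm.
m = −d_i/d_o = -0.2203.
|h_i| = |m|·h_o = 0.2203 × 9.4 = 2.07 cm. The image is real, inverted and reduced, on the far side of the lens.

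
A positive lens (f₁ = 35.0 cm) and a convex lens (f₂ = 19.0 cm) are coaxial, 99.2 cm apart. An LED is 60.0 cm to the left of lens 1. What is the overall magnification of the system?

m = -7.00

Lens 1: 1/d_i1 = 1/(35.0) − 1/(60.0) = 0.01190, so d_i1 = 84.00 cm; m₁ = −d_i1/d_o1 = -1.400.
d_o2 = 99.2 − (84.00) = 15.20 cm.
Lens 2: 1/d_i2 = 1/(19.0) − 1/(15.20) = -0.01316, so d_i2 = -76.00 cm; m₂ = −d_i2/d_o2 = +5.000.
m = m₁·m₂ = (-1.400)(+5.000) = -7.00.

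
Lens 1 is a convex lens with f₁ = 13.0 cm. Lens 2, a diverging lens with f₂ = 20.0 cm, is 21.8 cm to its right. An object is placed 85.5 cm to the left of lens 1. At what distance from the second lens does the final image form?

Lens 1: 1/d_i1 = 1/f₁ − 1/d_o1 = 1/(13.0) − 1/(85.5) = 0.06523, so d_i1 = 15.33 cm.
The intermediate image is 15.33 cm to the right of lens 1, which is 21.8 − (15.33) = 6.470 cm to the left of lens 2, so d_o2 = +6.470 cm.
Lens 2 is diverging, so f₂ = −20.0 cm.
Lens 2: 1/d_i2 = 1/f₂ − 1/d_o2 = 1/(-20.0) − 1/(6.470) = -0.2046, so d_i2 = -4.89 cm.
The final image is virtual, 4.89 cm to the left of lens 2 (overall magnification ≈ -0.14).

4.89 cm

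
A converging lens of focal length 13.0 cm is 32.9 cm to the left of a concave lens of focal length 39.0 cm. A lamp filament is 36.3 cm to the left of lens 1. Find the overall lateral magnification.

Lens 1: 1/d_i1 = 1/(13.0) − 1/(36.3) = 0.04937, so d_i1 = 20.25 cm; m₁ = −d_i1/d_o1 = -0.5579.
d_o2 = 32.9 − (20.25) = 12.65 cm.
f₂ = −39.0 cm (diverging).
Lens 2: 1/d_i2 = 1/(-39.0) − 1/(12.65) = -0.1047, so d_i2 = -9.552 cm; m₂ = −d_i2/d_o2 = +0.7551.
m = m₁·m₂ = (-0.5579)(+0.7551) = -0.421.

m = -0.421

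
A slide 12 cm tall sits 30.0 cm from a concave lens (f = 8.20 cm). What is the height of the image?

For a concave lens, f = -8.20 cm.
1/d_i = 1/f − 1/d_o = 1/(-8.200) − 1/(30.0) = -0.1553, so d_i = -6.440 cm.
m = −d_i/d_o = +0.2147.
|h_i| = |m|·h_o = 0.2147 × 12 = 2.58 cm. The image is virtual, upright and reduced, on the same side as the object.

2.58 cm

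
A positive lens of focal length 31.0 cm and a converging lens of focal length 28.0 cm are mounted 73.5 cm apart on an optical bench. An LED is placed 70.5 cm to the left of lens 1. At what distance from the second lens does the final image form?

Lens 1: 1/d_i1 = 1/f₁ − 1/d_o1 = 1/(31.0) − 1/(70.5) = 0.01807, so d_i1 = 55.33 cm.
The intermediate image is 55.33 cm to the right of lens 1, which is 73.5 − (55.33) = 18.17 cm to the left of lens 2, so d_o2 = +18.17 cm.
Lens 2: 1/d_i2 = 1/f₂ − 1/d_o2 = 1/(28.0) − 1/(18.17) = -0.01932, so d_i2 = -51.8 cm.
The final image is virtual, 51.8 cm to the left of lens 2 (overall magnification ≈ -2.2).

51.8 cm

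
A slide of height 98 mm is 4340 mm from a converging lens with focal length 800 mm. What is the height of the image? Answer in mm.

1/d_i = 1/f − 1/d_o = 1/(800.0) − 1/(4340) = 0.001020, so d_i = 980.8 mm.
m = −d_i/d_o = -0.2260.
|h_i| = |m|·h_o = 0.2260 × 98 = 22.1 mm. The image is real, inverted and reduced, on the far side of the lens.

22.1 mm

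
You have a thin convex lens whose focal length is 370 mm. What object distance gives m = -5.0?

m = −d_i/d_o ⇒ d_i = −m·d_o.
1/f = 1/d_o + 1/d_i = 1/d_o − 1/(m·d_o) = (1 − 1/m)/d_o, so d_o = f(1 − 1/m) = (370.0)(1 − 1/(-5.0)) = 444 mm.

444 mm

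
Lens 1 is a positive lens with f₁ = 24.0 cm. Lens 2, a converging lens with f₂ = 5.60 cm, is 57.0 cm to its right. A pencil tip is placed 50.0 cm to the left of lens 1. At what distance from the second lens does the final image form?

Lens 1: 1/d_i1 = 1/f₁ − 1/d_o1 = 1/(24.0) − 1/(50.0) = 0.02167, so d_i1 = 46.15 cm.
The intermediate image is 46.15 cm to the right of lens 1, which is 57.0 − (46.15) = 10.85 cm to the left of lens 2, so d_o2 = +10.85 cm.
Lens 2: 1/d_i2 = 1/f₂ − 1/d_o2 = 1/(5.60) − 1/(10.85) = 0.08641, so d_i2 = 11.6 cm.
The final image is real, 11.6 cm to the right of lens 2 (overall magnification ≈ 0.99).

11.6 cm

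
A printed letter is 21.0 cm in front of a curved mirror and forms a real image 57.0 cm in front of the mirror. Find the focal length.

f = 15.3 cm (concave)

Real image ⇒ d_i = +57.0 cm.
1/f = 1/d_o + 1/d_i = 1/(21.0) + 1/(57.0) = 0.06516, so f = 15.3 cm.
Since f is positive, the curved mirror is concave.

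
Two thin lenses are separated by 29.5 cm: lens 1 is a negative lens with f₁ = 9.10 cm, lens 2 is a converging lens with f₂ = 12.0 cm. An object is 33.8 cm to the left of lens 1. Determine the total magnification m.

f₁ = −9.10 cm (diverging).
Lens 1: 1/d_i1 = 1/(-9.10) − 1/(33.8) = -0.1395, so d_i1 = -7.170 cm; m₁ = −d_i1/d_o1 = +0.2121.
d_o2 = 29.5 − (-7.170) = 36.67 cm.
Lens 2: 1/d_i2 = 1/(12.0) − 1/(36.67) = 0.05606, so d_i2 = 17.84 cm; m₂ = −d_i2/d_o2 = -0.4864.
m = m₁·m₂ = (+0.2121)(-0.4864) = -0.103.

m = -0.103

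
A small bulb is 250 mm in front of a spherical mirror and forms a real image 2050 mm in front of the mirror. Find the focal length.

f = 223 mm (concave)

Real image ⇒ d_i = +2050 mm.
1/f = 1/d_o + 1/d_i = 1/(250) + 1/(2050) = 0.004488, so f = 223 mm.
Since f is positive, the spherical mirror is concave.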